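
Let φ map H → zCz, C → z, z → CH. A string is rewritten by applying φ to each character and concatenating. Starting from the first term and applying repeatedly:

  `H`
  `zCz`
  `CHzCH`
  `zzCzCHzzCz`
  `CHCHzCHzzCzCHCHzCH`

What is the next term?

Rewriting the 18 symbols of CHCHzCHzzCzCHCHzCH one by one yields z zCz z zCz CH z zCz CH CH z CH z zCz z zCz CH z zCz; concatenated:

zzCzzzCzCHzzCzCHCHzCHzzCzzzCzCHzzCz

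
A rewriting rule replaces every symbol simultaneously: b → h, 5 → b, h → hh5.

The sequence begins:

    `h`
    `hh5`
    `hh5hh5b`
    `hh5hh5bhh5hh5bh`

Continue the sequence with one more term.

Rewriting the 15 symbols of hh5hh5bhh5hh5bh one by one yields hh5 hh5 b hh5 hh5 b h hh5 hh5 b hh5 hh5 b h hh5; concatenated:

hh5hh5bhh5hh5bhhh5hh5bhh5hh5bhhh5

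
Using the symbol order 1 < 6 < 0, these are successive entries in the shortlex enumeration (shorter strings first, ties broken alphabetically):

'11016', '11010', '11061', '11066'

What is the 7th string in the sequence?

Advancing 3 positions from 11066 through 11066 → 11060 → 11001 reaches term 7.

11006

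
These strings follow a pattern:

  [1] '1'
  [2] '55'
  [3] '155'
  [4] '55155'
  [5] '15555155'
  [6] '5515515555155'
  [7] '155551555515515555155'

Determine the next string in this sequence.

Each term (from the third on) is the two preceding terms concatenated in order: term 3 = 1·55 = 155.
The next term joins 5515515555155 and 155551555515515555155.

5515515555155155551555515515555155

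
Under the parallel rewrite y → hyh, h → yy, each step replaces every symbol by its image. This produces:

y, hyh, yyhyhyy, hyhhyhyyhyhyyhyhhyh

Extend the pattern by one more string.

yyhyhyyyyhyhyyhyhhyhyyhyhyyhyhhyhyyhyhyyyyhyhyy

φ(hyhhyhyyhyhyyhyhhyh) expands symbol-by-symbol to yy hyh yy yy hyh yy hyh hyh yy hyh yy hyh hyh yy hyh yy yy hyh yy; joining the 19 pieces gives the next term.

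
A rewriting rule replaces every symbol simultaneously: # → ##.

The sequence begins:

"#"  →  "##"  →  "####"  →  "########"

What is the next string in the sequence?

Expanding ########: #→##, #→##, #→##, #→##, #→##, #→##, #→##, #→##. Concatenated: ## ## ## ## ## ## ## ##.

################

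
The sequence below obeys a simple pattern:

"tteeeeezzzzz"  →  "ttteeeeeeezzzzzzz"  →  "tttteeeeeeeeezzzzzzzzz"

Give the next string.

Reading off run lengths: t runs 2, 3, 4; e runs 5, 7, 9; z runs 5, 7, 9 — each is linear in n, where the shown terms are n = 2, 3, 4.
Setting n = 5 gives 5, 11, 11 characters in each block.

ttttteeeeeeeeeeezzzzzzzzzzz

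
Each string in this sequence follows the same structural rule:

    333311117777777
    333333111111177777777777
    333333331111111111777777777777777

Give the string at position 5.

333333333333111111111111111177777777777777777777777

Reading off run lengths: 3 runs 4, 6, 8; 1 runs 4, 7, 10; 7 runs 7, 11, 15 — each is linear in n, where the shown terms are n = 2, 3, 4.
At n = 6 the blocks have lengths 12, 16, 23.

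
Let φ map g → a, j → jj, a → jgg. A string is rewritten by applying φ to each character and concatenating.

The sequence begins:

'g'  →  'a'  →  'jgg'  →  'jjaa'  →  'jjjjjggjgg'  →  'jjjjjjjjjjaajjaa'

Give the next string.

Replace each of the 16 characters of jjjjjjjjjjaajjaa in place — jj jj jj jj jj jj jj jj jj jj jgg jgg jj jj jgg jgg — and concatenate.

jjjjjjjjjjjjjjjjjjjjjggjggjjjjjggjgg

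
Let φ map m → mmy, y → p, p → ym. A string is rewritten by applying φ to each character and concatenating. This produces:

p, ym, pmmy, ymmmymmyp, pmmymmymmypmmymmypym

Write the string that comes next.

Rewriting the 20 symbols of pmmymmymmypmmymmypym one by one yields ym mmy mmy p mmy mmy p mmy mmy p ym mmy mmy p mmy mmy p ym p mmy; concatenated:

ymmmymmypmmymmypmmymmypymmmymmypmmymmypympmmy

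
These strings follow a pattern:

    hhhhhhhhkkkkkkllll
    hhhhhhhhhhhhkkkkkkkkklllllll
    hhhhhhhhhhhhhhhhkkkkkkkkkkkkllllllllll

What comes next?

Reading off run lengths: h runs 8, 12, 16; k runs 6, 9, 12; l runs 4, 7, 10 — each is linear in n, where the shown terms are n = 2, 3, 4.
At n = 5 the blocks have lengths 20, 15, 13.

hhhhhhhhhhhhhhhhhhhhkkkkkkkkkkkkkkklllllllllllll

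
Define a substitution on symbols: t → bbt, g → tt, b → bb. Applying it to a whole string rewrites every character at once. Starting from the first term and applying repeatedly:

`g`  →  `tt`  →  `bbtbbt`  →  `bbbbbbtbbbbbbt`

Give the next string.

bbbbbbbbbbbbbbtbbbbbbbbbbbbbbt

Replace each of the 14 characters of bbbbbbtbbbbbbt in place — bb bb bb bb bb bb bbt bb bb bb bb bb bb bbt — and concatenate.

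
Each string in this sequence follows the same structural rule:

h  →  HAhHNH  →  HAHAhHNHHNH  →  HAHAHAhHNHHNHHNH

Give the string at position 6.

Each term wraps the previous one in HA on the left and HNH on the right.
From HAHAHAhHNHHNHHNH, 2 further steps: HAHAHAhHNHHNHHNH → HAHAHAHAhHNHHNHHNHHNH → (answer).

HAHAHAHAHAhHNHHNHHNHHNHHNH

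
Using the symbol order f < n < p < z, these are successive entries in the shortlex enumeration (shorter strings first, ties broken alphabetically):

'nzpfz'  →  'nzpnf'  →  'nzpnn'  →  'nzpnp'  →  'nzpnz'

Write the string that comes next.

nzppf

The successor of nzpnz increments the rightmost position that isn't already z and resets every position after it to f.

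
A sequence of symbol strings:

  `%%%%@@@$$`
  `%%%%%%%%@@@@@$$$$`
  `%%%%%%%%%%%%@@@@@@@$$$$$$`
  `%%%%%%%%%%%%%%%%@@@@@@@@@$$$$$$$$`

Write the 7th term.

%%%%%%%%%%%%%%%%%%%%%%%%%%%%@@@@@@@@@@@@@@@$$$$$$$$$$$$$$

The n-th term is 4n %'s then 2n+1 @'s then 2n $'s (n = 1, 2, …).
Setting n = 7 gives 28, 15, 14 characters in each block.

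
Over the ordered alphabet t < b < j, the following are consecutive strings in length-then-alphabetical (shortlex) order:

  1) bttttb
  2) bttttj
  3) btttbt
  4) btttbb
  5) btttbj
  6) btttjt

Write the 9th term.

Continuing the enumeration 3 steps past btttjt: btttjt → btttjb → btttjj → (answer).

bttbtt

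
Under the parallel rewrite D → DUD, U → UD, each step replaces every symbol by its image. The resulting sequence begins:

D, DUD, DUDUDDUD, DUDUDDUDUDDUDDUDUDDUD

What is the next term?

DUDUDDUDUDDUDDUDUDDUDUDDUDDUDUDDUDDUDUDDUDUDDUDDUDUDDUD

Applying the rule to each of the 21 symbols of DUDUDDUDUDDUDDUDUDDUD gives the pieces DUD UD DUD UD DUD DUD UD DUD UD DUD DUD UD DUD DUD UD DUD UD DUD DUD UD DUD, which concatenate to the answer.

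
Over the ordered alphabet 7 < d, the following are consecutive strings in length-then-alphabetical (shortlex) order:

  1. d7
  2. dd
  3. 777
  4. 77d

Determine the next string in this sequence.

7d7

Treat 77d as a base-2 numeral over the given alphabet and add one, carrying through any trailing d's.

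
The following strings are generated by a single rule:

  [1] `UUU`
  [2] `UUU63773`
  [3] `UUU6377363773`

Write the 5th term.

Each term is the previous one with 63773 appended.
From UUU6377363773, 2 further steps: UUU6377363773 → UUU637736377363773 → (answer).

UUU63773637736377363773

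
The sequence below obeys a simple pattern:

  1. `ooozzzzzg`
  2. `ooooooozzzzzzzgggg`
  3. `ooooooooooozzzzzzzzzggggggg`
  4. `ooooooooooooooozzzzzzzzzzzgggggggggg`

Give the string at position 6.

ooooooooooooooooooooooozzzzzzzzzzzzzzzgggggggggggggggg

Each string has the form o^{4n-1} z^{2n+3} g^{3n-2} (n = 1, 2, …).
For term 6, n = 6, so the run lengths are 23, 15, 16.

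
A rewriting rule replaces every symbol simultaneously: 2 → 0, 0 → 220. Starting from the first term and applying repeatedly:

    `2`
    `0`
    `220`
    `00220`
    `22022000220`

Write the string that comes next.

Apply φ to 22022000220 symbol by symbol: 2→0, 2→0, 0→220, 2→0, 2→0, 0→220, 0→220, 0→220, 2→0, 2→0, 0→220; joined: 0 0 220 0 0 220 220 220 0 0 220.

002200022022022000220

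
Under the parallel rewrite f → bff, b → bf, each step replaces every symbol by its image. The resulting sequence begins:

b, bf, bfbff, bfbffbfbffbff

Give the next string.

Rewriting the 13 symbols of bfbffbfbffbff one by one yields bf bff bf bff bff bf bff bf bff bff bf bff bff; concatenated:

bfbffbfbffbffbfbffbfbffbffbfbffbff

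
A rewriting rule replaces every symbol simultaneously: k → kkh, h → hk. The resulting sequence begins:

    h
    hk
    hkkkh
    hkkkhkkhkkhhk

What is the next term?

φ(hkkkhkkhkkhhk) expands symbol-by-symbol to hk kkh kkh kkh hk kkh kkh hk kkh kkh hk hk kkh; joining the 13 pieces gives the next term.

hkkkhkkhkkhhkkkhkkhhkkkhkkhhkhkkkh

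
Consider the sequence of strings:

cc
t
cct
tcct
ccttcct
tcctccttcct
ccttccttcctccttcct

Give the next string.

tcctccttcctccttccttcctccttcct

Each term (from the third on) is the two preceding terms concatenated in order: term 3 = cc·t = cct.
Continuing: tcctccttcct · ccttccttcctccttcct gives term 8.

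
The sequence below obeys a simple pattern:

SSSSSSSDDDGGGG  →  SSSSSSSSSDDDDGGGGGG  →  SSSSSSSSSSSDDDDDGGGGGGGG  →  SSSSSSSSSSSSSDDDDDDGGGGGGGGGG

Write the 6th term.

SSSSSSSSSSSSSSSSSDDDDDDDDGGGGGGGGGGGGGG

Reading off run lengths: S runs 7, 9, 11, 13; D runs 3, 4, 5, 6; G runs 4, 6, 8, 10 — each is linear in n, where the shown terms are n = 2, 3, 4, 5.
At n = 7 the blocks have lengths 17, 8, 14.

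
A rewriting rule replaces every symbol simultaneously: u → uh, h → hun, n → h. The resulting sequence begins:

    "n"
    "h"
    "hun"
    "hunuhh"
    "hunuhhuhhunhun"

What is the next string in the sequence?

Replace each of the 14 characters of hunuhhuhhunhun in place — hun uh h uh hun hun uh hun hun uh h hun uh h — and concatenate.

hunuhhuhhunhunuhhunhunuhhhunuhh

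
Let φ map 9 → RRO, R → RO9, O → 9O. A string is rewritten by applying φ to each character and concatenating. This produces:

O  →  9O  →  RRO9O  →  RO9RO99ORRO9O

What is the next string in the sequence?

RO99ORRORO99ORRORRO9ORO9RO99ORRO9O

φ(RO9RO99ORRO9O) expands symbol-by-symbol to RO9 9O RRO RO9 9O RRO RRO 9O RO9 RO9 9O RRO 9O; joining the 13 pieces gives the next term.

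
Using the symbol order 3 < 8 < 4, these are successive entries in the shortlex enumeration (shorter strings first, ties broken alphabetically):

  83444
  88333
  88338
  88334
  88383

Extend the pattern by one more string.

88388

Treat 88383 as a base-3 numeral over the given alphabet and add one, carrying through any trailing 4's.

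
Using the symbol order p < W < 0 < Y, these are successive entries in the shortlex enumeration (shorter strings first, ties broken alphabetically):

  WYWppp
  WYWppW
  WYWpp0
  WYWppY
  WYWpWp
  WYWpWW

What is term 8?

WYWpWY

Continuing the enumeration 2 steps past WYWpWW: WYWpWW → WYWpW0 → (answer).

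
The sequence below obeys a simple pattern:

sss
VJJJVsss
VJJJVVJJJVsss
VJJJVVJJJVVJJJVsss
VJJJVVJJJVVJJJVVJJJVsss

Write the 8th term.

VJJJVVJJJVVJJJVVJJJVVJJJVVJJJVVJJJVsss

The strings grow by a fixed prefix VJJJV each time.
From VJJJVVJJJVVJJJVVJJJVsss, 3 further steps: VJJJVVJJJVVJJJVVJJJVsss → VJJJVVJJJVVJJJVVJJJVVJJJVsss → VJJJVVJJJVVJJJVVJJJVVJJJVVJJJVsss → (answer).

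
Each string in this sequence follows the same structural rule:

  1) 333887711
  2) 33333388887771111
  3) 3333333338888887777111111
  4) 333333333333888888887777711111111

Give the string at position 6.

3333333333333333338888888888887777777111111111111

Term n consists of 3n 3's, followed by 2n 8's, followed by n+1 7's, followed by 2n 1's (n = 1, 2, …).
For term 6, n = 6, so the run lengths are 18, 12, 7, 12.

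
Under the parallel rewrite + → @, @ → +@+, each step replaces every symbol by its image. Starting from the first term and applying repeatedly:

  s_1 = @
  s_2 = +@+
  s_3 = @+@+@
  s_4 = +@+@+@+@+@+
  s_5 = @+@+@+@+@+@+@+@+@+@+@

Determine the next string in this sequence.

Applying the rule to each of the 21 symbols of @+@+@+@+@+@+@+@+@+@+@ gives the pieces +@+ @ +@+ @ +@+ @ +@+ @ +@+ @ +@+ @ +@+ @ +@+ @ +@+ @ +@+ @ +@+, which concatenate to the answer.

+@+@+@+@+@+@+@+@+@+@+@+@+@+@+@+@+@+@+@+@+@+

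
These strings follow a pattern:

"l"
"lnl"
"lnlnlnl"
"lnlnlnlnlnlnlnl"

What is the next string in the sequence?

lnlnlnlnlnlnlnlnlnlnlnlnlnlnlnl

Every step duplicates the string with 'n' between the halves.
One more doubling of lnlnlnlnlnlnlnl gives the answer.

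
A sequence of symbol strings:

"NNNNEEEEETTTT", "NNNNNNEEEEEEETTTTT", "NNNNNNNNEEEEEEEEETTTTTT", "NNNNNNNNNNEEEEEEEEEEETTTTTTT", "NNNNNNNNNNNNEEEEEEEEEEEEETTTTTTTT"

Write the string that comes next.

NNNNNNNNNNNNNNEEEEEEEEEEEEEEETTTTTTTTT

Each string has the form N^{2n+2} E^{2n+3} T^{n+3} (n = 1, 2, …).
For the next term, n = 6, so the run lengths are 14, 15, 9.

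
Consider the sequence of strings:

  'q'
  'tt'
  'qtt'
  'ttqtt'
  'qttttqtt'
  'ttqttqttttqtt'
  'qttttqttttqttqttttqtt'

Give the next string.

This is a Fibonacci-style word recurrence s(k) = s(k−2)·s(k−1): e.g. q·tt = qtt.
Continuing: ttqttqttttqtt · qttttqttttqttqttttqtt gives term 8.

ttqttqttttqttqttttqttttqttqttttqtt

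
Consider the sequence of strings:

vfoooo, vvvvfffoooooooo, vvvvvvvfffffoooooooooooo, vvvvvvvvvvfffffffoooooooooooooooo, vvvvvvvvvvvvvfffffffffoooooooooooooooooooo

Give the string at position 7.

vvvvvvvvvvvvvvvvvvvfffffffffffffoooooooooooooooooooooooooooo

Each string has the form v^{3n-2} f^{2n-1} o^{4n} (n = 1, 2, …).
Setting n = 7 gives 19, 13, 28 characters in each block.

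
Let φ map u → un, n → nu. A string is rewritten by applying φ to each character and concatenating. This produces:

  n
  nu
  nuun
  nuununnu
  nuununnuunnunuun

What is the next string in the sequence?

Applying the rule to each of the 16 symbols of nuununnuunnunuun gives the pieces nu un un nu un nu nu un un nu nu un nu un un nu, which concatenate to the answer.

nuununnuunnunuununnunuunnuununnu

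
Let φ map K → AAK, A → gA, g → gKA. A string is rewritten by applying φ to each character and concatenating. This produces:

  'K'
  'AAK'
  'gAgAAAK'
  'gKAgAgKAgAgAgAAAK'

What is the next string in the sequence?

Applying the rule to each of the 17 symbols of gKAgAgKAgAgAgAAAK gives the pieces gKA AAK gA gKA gA gKA AAK gA gKA gA gKA gA gKA gA gA gA AAK, which concatenate to the answer.

gKAAAKgAgKAgAgKAAAKgAgKAgAgKAgAgKAgAgAgAAAK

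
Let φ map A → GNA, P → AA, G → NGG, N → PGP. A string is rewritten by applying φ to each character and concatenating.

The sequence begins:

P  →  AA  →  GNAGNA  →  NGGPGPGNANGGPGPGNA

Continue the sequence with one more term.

Rewriting the 18 symbols of NGGPGPGNANGGPGPGNA one by one yields PGP NGG NGG AA NGG AA NGG PGP GNA PGP NGG NGG AA NGG AA NGG PGP GNA; concatenated:

PGPNGGNGGAANGGAANGGPGPGNAPGPNGGNGGAANGGAANGGPGPGNA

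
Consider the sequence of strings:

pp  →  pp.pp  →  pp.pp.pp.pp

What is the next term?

pp.pp.pp.pp.pp.pp.pp.pp

Each string is two copies of the previous one joined by '.'.
One more doubling of pp.pp.pp.pp gives the answer.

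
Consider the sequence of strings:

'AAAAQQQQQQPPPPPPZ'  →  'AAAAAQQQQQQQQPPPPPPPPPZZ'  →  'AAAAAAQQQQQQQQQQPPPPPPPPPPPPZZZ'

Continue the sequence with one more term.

Term n consists of n+2 A's, followed by 2n+2 Q's, followed by 3n P's, followed by n-1 Z's, where the shown terms are n = 2, 3, 4.
For the next term, n = 5, so the run lengths are 7, 12, 15, 4.

AAAAAAAQQQQQQQQQQQQPPPPPPPPPPPPPPPZZZZ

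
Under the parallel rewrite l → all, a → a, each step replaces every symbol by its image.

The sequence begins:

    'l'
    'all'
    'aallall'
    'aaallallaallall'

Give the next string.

Rewriting the 15 symbols of aaallallaallall one by one yields a a a all all a all all a a all all a all all; concatenated:

aaaallallaallallaaallallaallall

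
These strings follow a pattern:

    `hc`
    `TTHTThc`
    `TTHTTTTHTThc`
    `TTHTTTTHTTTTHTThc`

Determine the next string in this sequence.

TTHTTTTHTTTTHTTTTHTThc

Each term is the previous one with TTHTT prepended.
So the next term is TTHTT·TTHTTTTHTTTTHTThc.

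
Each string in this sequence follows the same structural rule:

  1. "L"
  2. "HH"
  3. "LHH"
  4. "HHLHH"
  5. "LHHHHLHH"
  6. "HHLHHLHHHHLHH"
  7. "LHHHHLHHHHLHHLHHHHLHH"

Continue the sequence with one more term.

HHLHHLHHHHLHHLHHHHLHHHHLHHLHHHHLHH

This is a Fibonacci-style word recurrence s(k) = s(k−2)·s(k−1): e.g. L·HH = LHH.
The next term joins HHLHHLHHHHLHH and LHHHHLHHHHLHHLHHHHLHH.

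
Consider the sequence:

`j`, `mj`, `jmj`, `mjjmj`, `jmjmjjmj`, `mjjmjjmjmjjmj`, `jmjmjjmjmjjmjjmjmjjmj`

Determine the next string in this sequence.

mjjmjjmjmjjmjjmjmjjmjmjjmjjmjmjjmj

From term 3 onward, concatenate the second-to-last term with the last: j·mj = jmj, mj·jmj = mjjmj, …
So term 8 is mjjmjjmjmjjmj·jmjmjjmjmjjmjjmjmjjmj.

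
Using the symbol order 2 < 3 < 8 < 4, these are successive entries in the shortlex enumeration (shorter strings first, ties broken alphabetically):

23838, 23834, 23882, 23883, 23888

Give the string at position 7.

23842

Continuing the enumeration 2 steps past 23888: 23888 → 23884 → (answer).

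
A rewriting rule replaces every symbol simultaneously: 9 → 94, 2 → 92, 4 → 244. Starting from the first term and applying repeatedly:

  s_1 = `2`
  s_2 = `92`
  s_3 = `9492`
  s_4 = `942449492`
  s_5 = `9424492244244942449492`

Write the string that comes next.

Replace each of the 22 characters of 9424492244244942449492 in place — 94 244 92 244 244 94 92 92 244 244 92 244 244 94 244 92 244 244 94 244 94 92 — and concatenate.

9424492244244949292244244922442449424492244244942449492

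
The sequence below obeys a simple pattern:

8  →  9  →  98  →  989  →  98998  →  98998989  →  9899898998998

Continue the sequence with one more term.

From term 3 onward, concatenate the last term with the second-to-last: 9·8 = 98, 98·9 = 989, …
The next term joins 9899898998998 and 98998989.

989989899899898998989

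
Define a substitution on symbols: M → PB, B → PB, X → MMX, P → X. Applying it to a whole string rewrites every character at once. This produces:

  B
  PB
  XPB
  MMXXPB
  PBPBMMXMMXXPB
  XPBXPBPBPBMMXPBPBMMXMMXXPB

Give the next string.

φ(XPBXPBPBPBMMXPBPBMMXMMXXPB) expands symbol-by-symbol to MMX X PB MMX X PB X PB X PB PB PB MMX X PB X PB PB PB MMX PB PB MMX MMX X PB; joining the 26 pieces gives the next term.

MMXXPBMMXXPBXPBXPBPBPBMMXXPBXPBPBPBMMXPBPBMMXMMXXPB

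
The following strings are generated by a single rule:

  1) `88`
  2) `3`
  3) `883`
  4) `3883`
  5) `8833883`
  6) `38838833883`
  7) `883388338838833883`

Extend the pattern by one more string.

38838833883883388338838833883

From term 3 onward, concatenate the second-to-last term with the last: 88·3 = 883, 3·883 = 3883, …
So term 8 is 38838833883·883388338838833883.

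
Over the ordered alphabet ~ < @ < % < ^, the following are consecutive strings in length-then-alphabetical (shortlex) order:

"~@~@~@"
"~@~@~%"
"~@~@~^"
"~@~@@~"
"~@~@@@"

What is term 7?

Advancing 2 positions from ~@~@@@ through ~@~@@@ → ~@~@@% reaches term 7.

~@~@@^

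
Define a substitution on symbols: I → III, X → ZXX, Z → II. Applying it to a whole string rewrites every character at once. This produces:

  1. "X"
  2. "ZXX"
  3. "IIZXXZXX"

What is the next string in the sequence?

IIIIIIIIZXXZXXIIZXXZXX

Expanding IIZXXZXX: I→III, I→III, Z→II, X→ZXX, X→ZXX, Z→II, X→ZXX, X→ZXX. Concatenated: III III II ZXX ZXX II ZXX ZXX.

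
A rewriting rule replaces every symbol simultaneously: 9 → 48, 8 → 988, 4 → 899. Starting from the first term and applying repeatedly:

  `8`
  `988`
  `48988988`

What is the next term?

8999884898898848988988

Rewriting each symbol of 48988988: 4→899, 8→988, 9→48, 8→988, 8→988, 9→48, 8→988, 8→988, which concatenates to 899 988 48 988 988 48 988 988.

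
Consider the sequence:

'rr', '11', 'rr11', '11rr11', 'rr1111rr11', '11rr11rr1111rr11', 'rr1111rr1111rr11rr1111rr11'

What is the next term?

11rr11rr1111rr11rr1111rr1111rr11rr1111rr11

From term 3 onward, concatenate the second-to-last term with the last: rr·11 = rr11, 11·rr11 = 11rr11, …
Continuing: 11rr11rr1111rr11 · rr1111rr1111rr11rr1111rr11 gives term 8.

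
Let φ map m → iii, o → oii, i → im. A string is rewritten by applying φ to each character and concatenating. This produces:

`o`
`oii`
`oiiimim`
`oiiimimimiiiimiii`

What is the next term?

oiiimimimiiiimiiiimiiiimimimimiiiimimim

φ(oiiimimimiiiimiii) expands symbol-by-symbol to oii im im im iii im iii im iii im im im im iii im im im; joining the 17 pieces gives the next term.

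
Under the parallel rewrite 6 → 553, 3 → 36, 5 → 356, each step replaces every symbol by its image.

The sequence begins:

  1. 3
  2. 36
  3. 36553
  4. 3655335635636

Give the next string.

φ(3655335635636) expands symbol-by-symbol to 36 553 356 356 36 36 356 553 36 356 553 36 553; joining the 13 pieces gives the next term.

3655335635636363565533635655336553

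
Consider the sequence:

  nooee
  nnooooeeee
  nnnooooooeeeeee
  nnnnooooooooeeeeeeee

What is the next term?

nnnnnooooooooooeeeeeeeeee

Each string has the form n^{n} o^{2n} e^{2n} (n = 1, 2, …).
Setting n = 5 gives 5, 10, 10 characters in each block.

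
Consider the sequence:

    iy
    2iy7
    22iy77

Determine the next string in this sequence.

222iy777

Every step adds 2 to the front and 7 to the end of the previous string.
So the next term is 2·22iy77·7.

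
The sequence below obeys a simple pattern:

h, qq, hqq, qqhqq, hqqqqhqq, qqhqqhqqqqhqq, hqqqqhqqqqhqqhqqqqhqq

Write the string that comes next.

This is a Fibonacci-style word recurrence s(k) = s(k−2)·s(k−1): e.g. h·qq = hqq.
Continuing: qqhqqhqqqqhqq · hqqqqhqqqqhqqhqqqqhqq gives term 8.

qqhqqhqqqqhqqhqqqqhqqqqhqqhqqqqhqq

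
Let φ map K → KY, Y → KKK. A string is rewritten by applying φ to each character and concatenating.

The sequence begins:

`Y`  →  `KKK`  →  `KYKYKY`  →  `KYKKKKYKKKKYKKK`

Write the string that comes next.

KYKKKKYKYKYKYKKKKYKYKYKYKKKKYKYKY

Replace each of the 15 characters of KYKKKKYKKKKYKKK in place — KY KKK KY KY KY KY KKK KY KY KY KY KKK KY KY KY — and concatenate.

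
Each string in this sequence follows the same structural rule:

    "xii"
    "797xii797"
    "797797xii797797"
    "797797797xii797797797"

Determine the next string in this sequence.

Every step adds 797 to the front and 797 to the end of the previous string.
So the next term is 797·797797797xii797797797·797.

797797797797xii797797797797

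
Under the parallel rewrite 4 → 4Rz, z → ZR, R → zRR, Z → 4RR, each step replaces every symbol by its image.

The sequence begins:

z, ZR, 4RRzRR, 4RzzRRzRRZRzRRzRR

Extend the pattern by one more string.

4RzzRRZRZRzRRzRRZRzRRzRR4RRzRRZRzRRzRRZRzRRzRR

Applying the rule to each of the 17 symbols of 4RzzRRzRRZRzRRzRR gives the pieces 4Rz zRR ZR ZR zRR zRR ZR zRR zRR 4RR zRR ZR zRR zRR ZR zRR zRR, which concatenate to the answer.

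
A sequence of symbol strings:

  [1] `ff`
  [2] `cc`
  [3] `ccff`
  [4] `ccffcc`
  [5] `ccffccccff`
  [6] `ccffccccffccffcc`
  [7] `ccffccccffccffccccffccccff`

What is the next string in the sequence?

This is a Fibonacci-style word recurrence s(k) = s(k−1)·s(k−2): e.g. cc·ff = ccff.
Continuing: ccffccccffccffccccffccccff · ccffccccffccffcc gives term 8.

ccffccccffccffccccffccccffccffccccffccffcc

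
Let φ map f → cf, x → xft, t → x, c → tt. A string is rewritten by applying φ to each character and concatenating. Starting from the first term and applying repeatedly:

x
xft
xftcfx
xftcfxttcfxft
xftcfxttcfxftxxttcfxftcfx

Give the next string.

Rewriting the 25 symbols of xftcfxttcfxftxxttcfxftcfx one by one yields xft cf x tt cf xft x x tt cf xft cf x xft xft x x tt cf xft cf x tt cf xft; concatenated:

xftcfxttcfxftxxttcfxftcfxxftxftxxttcfxftcfxttcfxft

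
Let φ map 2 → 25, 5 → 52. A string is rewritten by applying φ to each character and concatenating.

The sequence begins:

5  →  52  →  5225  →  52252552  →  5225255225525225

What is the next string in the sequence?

φ(5225255225525225) expands symbol-by-symbol to 52 25 25 52 25 52 52 25 25 52 52 25 52 25 25 52; joining the 16 pieces gives the next term.

52252552255252252552522552252552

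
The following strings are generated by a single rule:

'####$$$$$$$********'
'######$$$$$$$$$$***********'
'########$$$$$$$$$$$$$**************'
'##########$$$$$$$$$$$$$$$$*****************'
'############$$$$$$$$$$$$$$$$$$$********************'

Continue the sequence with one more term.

##############$$$$$$$$$$$$$$$$$$$$$$***********************

The n-th term is 2n #'s then 3n+1 $'s then 3n+2 *'s, where the shown terms are n = 2, 3, 4, 5, 6.
At n = 7 the blocks have lengths 14, 22, 23.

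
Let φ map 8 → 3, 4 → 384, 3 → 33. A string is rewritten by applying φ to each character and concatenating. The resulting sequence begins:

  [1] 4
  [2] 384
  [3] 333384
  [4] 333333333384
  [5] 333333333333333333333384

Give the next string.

Applying the rule to each of the 24 symbols of 333333333333333333333384 gives the pieces 33 33 33 33 33 33 33 33 33 33 33 33 33 33 33 33 33 33 33 33 33 33 3 384, which concatenate to the answer.

333333333333333333333333333333333333333333333384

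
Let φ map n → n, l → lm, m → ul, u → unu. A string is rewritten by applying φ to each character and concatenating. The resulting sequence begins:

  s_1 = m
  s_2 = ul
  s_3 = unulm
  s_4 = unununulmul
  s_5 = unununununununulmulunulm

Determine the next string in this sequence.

Rewriting the 24 symbols of unununununununulmulunulm one by one yields unu n unu n unu n unu n unu n unu n unu n unu lm ul unu lm unu n unu lm ul; concatenated:

unununununununununununununununulmulunulmunununulmul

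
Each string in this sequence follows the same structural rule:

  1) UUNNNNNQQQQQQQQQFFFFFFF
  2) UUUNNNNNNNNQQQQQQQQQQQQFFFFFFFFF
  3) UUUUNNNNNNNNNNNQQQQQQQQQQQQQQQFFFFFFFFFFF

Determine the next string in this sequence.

UUUUUNNNNNNNNNNNNNNQQQQQQQQQQQQQQQQQQFFFFFFFFFFFFF

Term n consists of n U's, followed by 3n-1 N's, followed by 3n+3 Q's, followed by 2n+3 F's, where the shown terms are n = 2, 3, 4.
Setting n = 5 gives 5, 14, 18, 13 characters in each block.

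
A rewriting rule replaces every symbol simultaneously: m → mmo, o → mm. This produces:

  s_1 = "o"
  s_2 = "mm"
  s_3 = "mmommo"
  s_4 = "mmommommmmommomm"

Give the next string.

Applying the rule to each of the 16 symbols of mmommommmmommomm gives the pieces mmo mmo mm mmo mmo mm mmo mmo mmo mmo mm mmo mmo mm mmo mmo, which concatenate to the answer.

mmommommmmommommmmommommommommmmommommmmommo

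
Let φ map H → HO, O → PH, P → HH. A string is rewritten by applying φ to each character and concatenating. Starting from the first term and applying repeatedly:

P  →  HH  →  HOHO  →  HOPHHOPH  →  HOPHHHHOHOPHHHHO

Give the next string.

HOPHHHHOHOHOHOPHHOPHHHHOHOHOHOPH

φ(HOPHHHHOHOPHHHHO) expands symbol-by-symbol to HO PH HH HO HO HO HO PH HO PH HH HO HO HO HO PH; joining the 16 pieces gives the next term.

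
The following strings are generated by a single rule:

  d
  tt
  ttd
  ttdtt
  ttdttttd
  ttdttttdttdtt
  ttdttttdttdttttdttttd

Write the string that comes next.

Each term (from the third on) is the previous term followed by the one before it: term 3 = tt·d = ttd.
Continuing: ttdttttdttdttttdttttd · ttdttttdttdtt gives term 8.

ttdttttdttdttttdttttdttdttttdttdtt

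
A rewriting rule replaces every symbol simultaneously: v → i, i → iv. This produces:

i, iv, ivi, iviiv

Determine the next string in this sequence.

Rewriting each symbol of iviiv: i→iv, v→i, i→iv, i→iv, v→i, which concatenates to iv i iv iv i.

iviivivi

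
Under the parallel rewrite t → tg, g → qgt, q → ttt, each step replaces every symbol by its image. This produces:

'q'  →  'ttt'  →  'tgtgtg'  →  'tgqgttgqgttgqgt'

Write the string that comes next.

Applying the rule to each of the 15 symbols of tgqgttgqgttgqgt gives the pieces tg qgt ttt qgt tg tg qgt ttt qgt tg tg qgt ttt qgt tg, which concatenate to the answer.

tgqgttttqgttgtgqgttttqgttgtgqgttttqgttg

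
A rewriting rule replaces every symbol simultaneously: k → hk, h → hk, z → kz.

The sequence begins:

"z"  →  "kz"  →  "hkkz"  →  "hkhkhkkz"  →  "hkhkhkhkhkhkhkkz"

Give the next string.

φ(hkhkhkhkhkhkhkkz) expands symbol-by-symbol to hk hk hk hk hk hk hk hk hk hk hk hk hk hk hk kz; joining the 16 pieces gives the next term.

hkhkhkhkhkhkhkhkhkhkhkhkhkhkhkkz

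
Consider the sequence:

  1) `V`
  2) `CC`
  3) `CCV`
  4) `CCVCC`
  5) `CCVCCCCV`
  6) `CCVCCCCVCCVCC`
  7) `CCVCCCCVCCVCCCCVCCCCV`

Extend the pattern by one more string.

CCVCCCCVCCVCCCCVCCCCVCCVCCCCVCCVCC

From term 3 onward, concatenate the last term with the second-to-last: CC·V = CCV, CCV·CC = CCVCC, …
Continuing: CCVCCCCVCCVCCCCVCCCCV · CCVCCCCVCCVCC gives term 8.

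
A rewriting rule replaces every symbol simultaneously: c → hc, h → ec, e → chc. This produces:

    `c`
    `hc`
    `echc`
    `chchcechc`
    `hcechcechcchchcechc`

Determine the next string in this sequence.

echcchchcechcchchcechchcechcechcchchcechc

Replace each of the 19 characters of hcechcechcchchcechc in place — ec hc chc hc ec hc chc hc ec hc hc ec hc ec hc chc hc ec hc — and concatenate.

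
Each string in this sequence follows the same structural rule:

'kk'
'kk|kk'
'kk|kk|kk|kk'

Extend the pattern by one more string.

Every step duplicates the string with '|' between the halves.
So the next term is two copies of kk|kk|kk|kk with '|' between the halves.

kk|kk|kk|kk|kk|kk|kk|kk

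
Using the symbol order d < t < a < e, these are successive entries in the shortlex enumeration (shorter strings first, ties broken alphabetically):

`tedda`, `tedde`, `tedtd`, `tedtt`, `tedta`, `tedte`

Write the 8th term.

Advancing 2 positions from tedte through tedte → tedad reaches term 8.

tedat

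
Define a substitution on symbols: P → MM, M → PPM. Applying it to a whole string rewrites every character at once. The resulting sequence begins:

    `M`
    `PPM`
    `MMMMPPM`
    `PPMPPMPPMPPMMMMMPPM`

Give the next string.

Replace each of the 19 characters of PPMPPMPPMPPMMMMMPPM in place — MM MM PPM MM MM PPM MM MM PPM MM MM PPM PPM PPM PPM PPM MM MM PPM — and concatenate.

MMMMPPMMMMMPPMMMMMPPMMMMMPPMPPMPPMPPMPPMMMMMPPM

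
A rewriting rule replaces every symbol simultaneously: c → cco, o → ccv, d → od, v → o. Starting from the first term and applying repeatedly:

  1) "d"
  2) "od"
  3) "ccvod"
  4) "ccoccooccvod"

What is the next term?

Apply φ to ccoccooccvod symbol by symbol: c→cco, c→cco, o→ccv, c→cco, c→cco, o→ccv, o→ccv, c→cco, c→cco, v→o, o→ccv, d→od; joined: cco cco ccv cco cco ccv ccv cco cco o ccv od.

ccoccoccvccoccoccvccvccoccooccvod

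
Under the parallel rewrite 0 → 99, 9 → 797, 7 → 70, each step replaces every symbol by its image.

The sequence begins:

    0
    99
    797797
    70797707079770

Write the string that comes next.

Replace each of the 14 characters of 70797707079770 in place — 70 99 70 797 70 70 99 70 99 70 797 70 70 99 — and concatenate.

709970797707099709970797707099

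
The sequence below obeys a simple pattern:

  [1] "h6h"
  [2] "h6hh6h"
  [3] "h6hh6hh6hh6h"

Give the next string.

Each string is two copies of the previous one concatenated.
Doubling h6hh6hh6hh6h:

h6hh6hh6hh6hh6hh6hh6hh6h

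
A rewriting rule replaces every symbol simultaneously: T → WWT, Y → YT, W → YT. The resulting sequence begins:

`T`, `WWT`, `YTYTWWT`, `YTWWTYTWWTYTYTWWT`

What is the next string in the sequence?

Replace each of the 17 characters of YTWWTYTWWTYTYTWWT in place — YT WWT YT YT WWT YT WWT YT YT WWT YT WWT YT WWT YT YT WWT — and concatenate.

YTWWTYTYTWWTYTWWTYTYTWWTYTWWTYTWWTYTYTWWT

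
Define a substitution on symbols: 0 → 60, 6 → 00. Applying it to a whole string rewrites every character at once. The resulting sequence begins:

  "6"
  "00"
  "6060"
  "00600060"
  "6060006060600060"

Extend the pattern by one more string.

Replace each of the 16 characters of 6060006060600060 in place — 00 60 00 60 60 60 00 60 00 60 00 60 60 60 00 60 — and concatenate.

00600060606000600060006060600060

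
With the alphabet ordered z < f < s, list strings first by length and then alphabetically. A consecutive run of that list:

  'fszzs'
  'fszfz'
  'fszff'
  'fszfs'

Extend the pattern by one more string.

fszsz

Treat fszfs as a base-3 numeral over the given alphabet and add one, carrying through any trailing s's.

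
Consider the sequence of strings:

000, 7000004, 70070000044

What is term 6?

Each term wraps the previous one in 700 on the left and 4 on the right.
From 70070000044, 3 further steps: 70070000044 → 700700700000444 → 7007007007000004444 → (answer).

70070070070070000044444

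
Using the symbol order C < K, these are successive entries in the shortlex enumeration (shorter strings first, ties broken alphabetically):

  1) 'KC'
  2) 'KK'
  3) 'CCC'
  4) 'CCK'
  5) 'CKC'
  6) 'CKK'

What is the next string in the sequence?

Treat CKK as a base-2 numeral over the given alphabet and add one, carrying through any trailing K's.

KCC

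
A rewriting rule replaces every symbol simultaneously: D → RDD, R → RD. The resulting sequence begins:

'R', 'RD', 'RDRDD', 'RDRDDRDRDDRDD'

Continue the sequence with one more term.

RDRDDRDRDDRDDRDRDDRDRDDRDDRDRDDRDD

Replace each of the 13 characters of RDRDDRDRDDRDD in place — RD RDD RD RDD RDD RD RDD RD RDD RDD RD RDD RDD — and concatenate.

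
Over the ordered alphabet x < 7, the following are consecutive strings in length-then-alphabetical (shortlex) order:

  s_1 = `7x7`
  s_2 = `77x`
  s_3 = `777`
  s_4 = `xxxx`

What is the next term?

Treat xxxx as a base-2 numeral over the given alphabet and add one, carrying through any trailing 7's.

xxx7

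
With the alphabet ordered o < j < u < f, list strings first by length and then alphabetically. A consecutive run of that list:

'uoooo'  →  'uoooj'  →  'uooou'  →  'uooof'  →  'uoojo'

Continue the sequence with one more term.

Treat uoojo as a base-4 numeral over the given alphabet and add one, carrying through any trailing f's.

uoojj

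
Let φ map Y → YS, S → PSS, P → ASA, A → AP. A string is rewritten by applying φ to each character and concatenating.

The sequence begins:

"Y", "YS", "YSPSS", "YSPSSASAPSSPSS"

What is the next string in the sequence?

Rewriting the 14 symbols of YSPSSASAPSSPSS one by one yields YS PSS ASA PSS PSS AP PSS AP ASA PSS PSS ASA PSS PSS; concatenated:

YSPSSASAPSSPSSAPPSSAPASAPSSPSSASAPSSPSS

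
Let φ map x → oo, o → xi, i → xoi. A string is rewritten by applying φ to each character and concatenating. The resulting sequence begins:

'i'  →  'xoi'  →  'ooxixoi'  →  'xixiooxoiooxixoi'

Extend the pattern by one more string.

ooxoiooxoixixiooxixoixixiooxoiooxixoi

Replace each of the 16 characters of xixiooxoiooxixoi in place — oo xoi oo xoi xi xi oo xi xoi xi xi oo xoi oo xi xoi — and concatenate.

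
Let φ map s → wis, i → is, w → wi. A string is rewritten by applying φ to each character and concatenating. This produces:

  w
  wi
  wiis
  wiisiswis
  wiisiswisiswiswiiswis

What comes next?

Replace each of the 21 characters of wiisiswisiswiswiiswis in place — wi is is wis is wis wi is wis is wis wi is wis wi is is wis wi is wis — and concatenate.

wiisiswisiswiswiiswisiswiswiiswiswiisiswiswiiswis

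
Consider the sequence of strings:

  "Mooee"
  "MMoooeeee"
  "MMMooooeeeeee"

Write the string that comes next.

MMMMoooooeeeeeeee

Term n consists of n M's, followed by n+1 o's, followed by 2n e's (n = 1, 2, …).
For the next term, n = 4, so the run lengths are 4, 5, 8.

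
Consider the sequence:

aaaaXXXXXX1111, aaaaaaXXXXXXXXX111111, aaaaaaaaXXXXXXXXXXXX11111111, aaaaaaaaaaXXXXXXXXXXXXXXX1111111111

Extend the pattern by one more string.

Term n consists of 2n+2 a's, followed by 3n+3 X's, followed by 2n+2 1's (n = 1, 2, …).
For the next term, n = 5, so the run lengths are 12, 18, 12.

aaaaaaaaaaaaXXXXXXXXXXXXXXXXXX111111111111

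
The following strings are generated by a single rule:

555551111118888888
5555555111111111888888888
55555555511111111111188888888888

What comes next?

Term n consists of 2n+1 5's, followed by 3n 1's, followed by 2n+3 8's, where the shown terms are n = 2, 3, 4.
For the next term, n = 5, so the run lengths are 11, 15, 13.

555555555551111111111111118888888888888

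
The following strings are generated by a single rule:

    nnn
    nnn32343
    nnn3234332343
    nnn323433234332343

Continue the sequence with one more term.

nnn32343323433234332343

The strings grow by a fixed suffix 32343 each time.
So the next term is nnn323433234332343·32343.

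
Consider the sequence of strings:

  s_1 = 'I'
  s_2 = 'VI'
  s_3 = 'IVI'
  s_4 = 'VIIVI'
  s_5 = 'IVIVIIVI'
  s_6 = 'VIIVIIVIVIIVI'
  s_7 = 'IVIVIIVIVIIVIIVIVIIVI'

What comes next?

This is a Fibonacci-style word recurrence s(k) = s(k−2)·s(k−1): e.g. I·VI = IVI.
The next term joins VIIVIIVIVIIVI and IVIVIIVIVIIVIIVIVIIVI.

VIIVIIVIVIIVIIVIVIIVIVIIVIIVIVIIVI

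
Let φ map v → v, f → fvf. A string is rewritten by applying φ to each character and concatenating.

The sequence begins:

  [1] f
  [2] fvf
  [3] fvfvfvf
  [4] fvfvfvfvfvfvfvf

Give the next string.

φ(fvfvfvfvfvfvfvf) expands symbol-by-symbol to fvf v fvf v fvf v fvf v fvf v fvf v fvf v fvf; joining the 15 pieces gives the next term.

fvfvfvfvfvfvfvfvfvfvfvfvfvfvfvf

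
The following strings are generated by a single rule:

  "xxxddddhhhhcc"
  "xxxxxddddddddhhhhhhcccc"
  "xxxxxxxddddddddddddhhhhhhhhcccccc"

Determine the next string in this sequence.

xxxxxxxxxddddddddddddddddhhhhhhhhhhcccccccc

The n-th term is 2n+1 x's then 4n d's then 2n+2 h's then 2n c's (n = 1, 2, …).
Setting n = 4 gives 9, 16, 10, 8 characters in each block.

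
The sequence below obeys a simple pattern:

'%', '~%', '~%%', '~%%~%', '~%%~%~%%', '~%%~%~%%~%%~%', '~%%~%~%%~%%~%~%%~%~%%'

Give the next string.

~%%~%~%%~%%~%~%%~%~%%~%%~%~%%~%%~%

From term 3 onward, concatenate the last term with the second-to-last: ~%·% = ~%%, ~%%·~% = ~%%~%, …
So term 8 is ~%%~%~%%~%%~%~%%~%~%%·~%%~%~%%~%%~%.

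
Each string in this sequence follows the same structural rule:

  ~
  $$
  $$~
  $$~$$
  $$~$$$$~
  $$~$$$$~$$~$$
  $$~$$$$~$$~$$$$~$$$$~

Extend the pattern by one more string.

$$~$$$$~$$~$$$$~$$$$~$$~$$$$~$$~$$

This is a Fibonacci-style word recurrence s(k) = s(k−1)·s(k−2): e.g. $$·~ = $$~.
The next term joins $$~$$$$~$$~$$$$~$$$$~ and $$~$$$$~$$~$$.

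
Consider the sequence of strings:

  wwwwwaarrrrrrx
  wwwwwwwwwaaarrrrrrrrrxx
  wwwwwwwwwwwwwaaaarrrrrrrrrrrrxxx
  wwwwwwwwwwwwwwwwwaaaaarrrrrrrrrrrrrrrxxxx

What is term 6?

Reading off run lengths: w runs 5, 9, 13, 17; a runs 2, 3, 4, 5; r runs 6, 9, 12, 15; x runs 1, 2, 3, 4 — each is linear in n (n = 1, 2, …).
For term 6, n = 6, so the run lengths are 25, 7, 21, 6.

wwwwwwwwwwwwwwwwwwwwwwwwwaaaaaaarrrrrrrrrrrrrrrrrrrrrxxxxxx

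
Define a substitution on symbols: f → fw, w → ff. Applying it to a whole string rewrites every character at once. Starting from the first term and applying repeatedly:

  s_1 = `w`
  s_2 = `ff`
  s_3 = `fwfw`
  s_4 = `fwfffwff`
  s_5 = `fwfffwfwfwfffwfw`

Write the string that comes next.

φ(fwfffwfwfwfffwfw) expands symbol-by-symbol to fw ff fw fw fw ff fw ff fw ff fw fw fw ff fw ff; joining the 16 pieces gives the next term.

fwfffwfwfwfffwfffwfffwfwfwfffwff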